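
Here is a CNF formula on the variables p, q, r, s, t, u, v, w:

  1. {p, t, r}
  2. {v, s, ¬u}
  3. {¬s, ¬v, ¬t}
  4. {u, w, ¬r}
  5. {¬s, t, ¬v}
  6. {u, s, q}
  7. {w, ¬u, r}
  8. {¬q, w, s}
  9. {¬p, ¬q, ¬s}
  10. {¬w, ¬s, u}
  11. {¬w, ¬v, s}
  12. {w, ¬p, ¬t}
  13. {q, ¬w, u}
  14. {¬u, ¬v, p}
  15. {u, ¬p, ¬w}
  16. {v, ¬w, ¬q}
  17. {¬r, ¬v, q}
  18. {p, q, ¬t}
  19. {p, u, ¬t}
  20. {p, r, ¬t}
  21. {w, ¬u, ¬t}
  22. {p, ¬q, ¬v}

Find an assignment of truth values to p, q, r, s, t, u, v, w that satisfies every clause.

p = True  q = False  r = True  s = True  t = False  u = True  v = False  w = False

Try p = True.
Try q = False.
Try r = True.
  then v is forced to False.
For the remaining variables, s = True, t = False, u = True, w = False works.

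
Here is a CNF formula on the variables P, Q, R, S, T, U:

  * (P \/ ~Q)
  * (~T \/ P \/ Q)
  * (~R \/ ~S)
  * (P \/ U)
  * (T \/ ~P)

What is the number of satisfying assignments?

15

Case analysis on P and Q:
  P=1, Q=1: U free; 3 ways for (R,S,T) × 2^1 = 6.
  P=1, Q=0: U free; 3 ways for (R,S,T) × 2^1 = 6.
  P=0, Q=1: a clause becomes empty — 0.
  P=0, Q=0: remaining (R,S,T,U) ∈ {(0,0,0,1); (0,1,0,1); (1,0,0,1)} — 3.
Total: 6 + 6 + 0 + 3 = 15.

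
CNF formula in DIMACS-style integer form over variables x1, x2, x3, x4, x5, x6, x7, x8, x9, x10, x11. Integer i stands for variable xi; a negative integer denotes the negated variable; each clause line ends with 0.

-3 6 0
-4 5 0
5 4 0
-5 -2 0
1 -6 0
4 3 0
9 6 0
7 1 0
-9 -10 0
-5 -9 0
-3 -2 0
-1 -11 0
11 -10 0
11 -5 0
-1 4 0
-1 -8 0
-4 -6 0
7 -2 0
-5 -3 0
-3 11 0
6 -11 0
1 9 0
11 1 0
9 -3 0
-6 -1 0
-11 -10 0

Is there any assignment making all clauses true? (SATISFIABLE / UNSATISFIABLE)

x1 = True:
  propagation gives x11=False, x10=False, x5=False, x4=False; an empty clause results — contradiction.
x1 = False:
  propagation gives x6=False, x3=False, x4=True, x5=True; an empty clause results — contradiction.
Every branch closes, so no satisfying assignment exists.

UNSATISFIABLE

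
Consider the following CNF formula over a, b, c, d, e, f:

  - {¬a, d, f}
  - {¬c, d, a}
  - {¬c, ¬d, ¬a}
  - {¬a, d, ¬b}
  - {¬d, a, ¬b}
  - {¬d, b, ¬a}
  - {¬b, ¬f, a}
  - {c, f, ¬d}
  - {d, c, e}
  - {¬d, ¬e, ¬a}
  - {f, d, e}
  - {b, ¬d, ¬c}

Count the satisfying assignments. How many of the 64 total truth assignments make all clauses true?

Split on d, then a.
  d=T, a=T: remaining (b,c,e,f) ∈ {(T,F,F,T)} — 1.
  d=T, a=F: remaining (b,c,e,f) ∈ {(F,F,F,T); (F,F,T,T)} — 2.
  d=F, a=T: remaining (b,c,e,f) ∈ {(F,F,T,T); (F,T,F,T); (F,T,T,T)} — 3.
  d=F, a=F: remaining (b,c,e,f) ∈ {(F,F,T,F); (F,F,T,T); (T,F,T,F)} — 3.
Total: 1 + 2 + 3 + 3 = 9.

9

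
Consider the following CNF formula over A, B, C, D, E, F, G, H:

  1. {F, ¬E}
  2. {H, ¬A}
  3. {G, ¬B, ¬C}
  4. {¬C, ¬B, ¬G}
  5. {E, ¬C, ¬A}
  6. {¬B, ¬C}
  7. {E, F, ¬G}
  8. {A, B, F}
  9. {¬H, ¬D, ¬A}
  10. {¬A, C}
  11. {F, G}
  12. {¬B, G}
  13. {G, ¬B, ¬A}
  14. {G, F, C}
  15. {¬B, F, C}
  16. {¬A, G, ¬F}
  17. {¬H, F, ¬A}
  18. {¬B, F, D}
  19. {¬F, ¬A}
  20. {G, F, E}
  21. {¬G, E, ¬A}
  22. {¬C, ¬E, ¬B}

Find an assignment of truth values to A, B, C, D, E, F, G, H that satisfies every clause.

A = False, B = True, C = False, D = False, E = False, F = True, G = True, H = False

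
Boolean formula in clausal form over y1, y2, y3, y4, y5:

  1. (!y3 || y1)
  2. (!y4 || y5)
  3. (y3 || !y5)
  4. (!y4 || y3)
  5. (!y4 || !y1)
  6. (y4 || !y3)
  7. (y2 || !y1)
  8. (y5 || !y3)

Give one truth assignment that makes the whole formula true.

Pure literal: y2 appears only positively; assign y2 = True.
Try y1 = False.
  then y3 is forced to False.
  then y5 is forced to False.
  then y4 is forced to False.
Every clause has at least one true literal under this assignment.

y1 = F  y2 = T  y3 = F  y4 = F  y5 = F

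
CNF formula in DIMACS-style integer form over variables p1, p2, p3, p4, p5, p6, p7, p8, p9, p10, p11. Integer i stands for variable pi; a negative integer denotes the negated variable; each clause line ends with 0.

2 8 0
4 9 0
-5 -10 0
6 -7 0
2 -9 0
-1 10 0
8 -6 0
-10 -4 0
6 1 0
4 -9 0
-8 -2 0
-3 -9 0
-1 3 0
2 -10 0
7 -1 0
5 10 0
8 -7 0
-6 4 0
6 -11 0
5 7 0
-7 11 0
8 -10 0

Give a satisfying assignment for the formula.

p1 = False, p2 = False, p3 = True, p4 = True, p5 = True, p6 = True, p7 = True, p8 = True, p9 = False, p10 = False, p11 = True

Branch on p1: take p1 = False.
  then p6 is forced to True.
  then p8 is forced to True.
  then p2 is forced to False.
  then p9 is forced to False.
  then p4 is forced to True.
  then p10 is forced to False.
  then p5 is forced to True.
Branch on p7: take p7 = True.
  then p11 is forced to True.
p3 is now unconstrained; take p3 = True.
Every clause has at least one true literal under this assignment.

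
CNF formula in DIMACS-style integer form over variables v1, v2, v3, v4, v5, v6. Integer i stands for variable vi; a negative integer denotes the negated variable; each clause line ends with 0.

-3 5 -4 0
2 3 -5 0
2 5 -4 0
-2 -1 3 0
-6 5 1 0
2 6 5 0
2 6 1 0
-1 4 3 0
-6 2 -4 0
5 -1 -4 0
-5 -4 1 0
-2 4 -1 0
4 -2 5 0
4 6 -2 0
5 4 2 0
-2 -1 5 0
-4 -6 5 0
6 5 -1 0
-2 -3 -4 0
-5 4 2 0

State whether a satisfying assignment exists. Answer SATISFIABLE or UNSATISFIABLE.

SATISFIABLE

Try v1 = False.
Branch on v2: take v2 = True.
Set v3 = False and propagate.
For the remaining variables, v4 = False, v5 = True, v6 = True works.
So v1=0  v2=1  v3=0  v4=0  v5=1  v6=1 is a satisfying assignment.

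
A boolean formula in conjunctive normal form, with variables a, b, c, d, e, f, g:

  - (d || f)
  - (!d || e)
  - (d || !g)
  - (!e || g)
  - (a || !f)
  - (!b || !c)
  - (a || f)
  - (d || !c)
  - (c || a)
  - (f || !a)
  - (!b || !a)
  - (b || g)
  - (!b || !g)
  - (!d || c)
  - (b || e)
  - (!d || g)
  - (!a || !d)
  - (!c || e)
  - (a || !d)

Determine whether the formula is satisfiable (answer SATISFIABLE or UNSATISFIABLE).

d = True:
  propagation gives e=True, g=True, b=False, c=True; an empty clause results — contradiction.
d = False:
  propagation gives f=True, g=False, e=False, a=True; an empty clause results — contradiction.
Every branch closes, so no satisfying assignment exists.

UNSATISFIABLE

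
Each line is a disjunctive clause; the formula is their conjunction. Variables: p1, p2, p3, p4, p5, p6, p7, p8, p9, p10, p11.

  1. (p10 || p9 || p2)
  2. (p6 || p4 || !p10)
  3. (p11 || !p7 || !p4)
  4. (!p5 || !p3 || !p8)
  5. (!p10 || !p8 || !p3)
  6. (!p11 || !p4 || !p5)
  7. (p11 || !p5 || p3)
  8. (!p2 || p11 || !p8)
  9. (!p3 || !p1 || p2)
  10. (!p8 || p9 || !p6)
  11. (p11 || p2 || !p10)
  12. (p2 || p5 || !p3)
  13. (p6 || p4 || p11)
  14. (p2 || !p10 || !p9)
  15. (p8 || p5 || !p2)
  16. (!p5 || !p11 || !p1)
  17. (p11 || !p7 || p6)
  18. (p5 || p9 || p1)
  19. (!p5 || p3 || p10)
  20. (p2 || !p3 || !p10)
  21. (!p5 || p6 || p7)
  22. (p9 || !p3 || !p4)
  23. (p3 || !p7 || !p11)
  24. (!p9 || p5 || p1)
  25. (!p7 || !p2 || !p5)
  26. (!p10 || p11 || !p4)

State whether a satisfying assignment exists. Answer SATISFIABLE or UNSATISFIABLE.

SATISFIABLE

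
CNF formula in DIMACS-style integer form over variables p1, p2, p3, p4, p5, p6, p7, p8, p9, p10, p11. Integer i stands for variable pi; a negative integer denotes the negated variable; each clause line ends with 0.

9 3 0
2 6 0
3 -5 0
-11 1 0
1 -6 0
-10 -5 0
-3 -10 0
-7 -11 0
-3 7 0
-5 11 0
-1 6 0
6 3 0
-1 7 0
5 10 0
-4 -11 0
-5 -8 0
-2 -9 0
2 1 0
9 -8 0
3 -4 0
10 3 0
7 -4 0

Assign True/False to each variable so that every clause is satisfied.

p1=True, p2=False, p3=False, p4=False, p5=False, p6=True, p7=True, p8=True, p9=True, p10=True, p11=False

Check each clause:
  1. (p9 || p3) — p9 is true.
  2. (p2 || p6) — p6 is true.
  3. (!p5 || p3) — !p5 is true.
  4. (!p11 || p1) — p1 is true.
  5. (p1 || !p6) — p1 is true.
  6. (!p10 || !p5) — !p5 is true.
  7. (!p3 || !p10) — !p3 is true.
  8. (!p11 || !p7) — !p11 is true.
  9. (!p3 || p7) — !p3 is true.
  10. (!p5 || p11) — !p5 is true.
  11. (p6 || !p1) — p6 is true.
  12. (p6 || p3) — p6 is true.
  13. (p7 || !p1) — p7 is true.
  14. (p5 || p10) — p10 is true.
  15. (!p4 || !p11) — !p4 is true.
  16. (!p8 || !p5) — !p5 is true.
  17. (!p2 || !p9) — !p2 is true.
  18. (p2 || p1) — p1 is true.
  19. (p9 || !p8) — p9 is true.
  20. (!p4 || p3) — !p4 is true.
  21. (p3 || p10) — p10 is true.
  22. (p7 || !p4) — !p4 is true.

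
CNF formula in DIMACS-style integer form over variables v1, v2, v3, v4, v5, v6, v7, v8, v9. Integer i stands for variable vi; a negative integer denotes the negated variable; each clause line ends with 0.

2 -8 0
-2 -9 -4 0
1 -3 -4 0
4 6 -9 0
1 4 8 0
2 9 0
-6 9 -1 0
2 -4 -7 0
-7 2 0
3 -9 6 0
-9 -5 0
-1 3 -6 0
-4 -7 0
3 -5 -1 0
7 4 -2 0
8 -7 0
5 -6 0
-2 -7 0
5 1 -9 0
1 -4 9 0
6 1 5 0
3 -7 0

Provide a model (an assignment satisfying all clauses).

v1=1  v2=0  v3=1  v4=1  v5=0  v6=0  v7=0  v8=0  v9=1

Set v1 = True and propagate.
Try v2 = False.
  then v8 is forced to False.
  then v9 is forced to True.
  then v7 is forced to False.
  then v5 is forced to False.
  then v6 is forced to False.
  then v4 is forced to True.
  then v3 is forced to True.
Check each clause:
  1. (v2 OR NOT v8) — NOT v8 is true.
  2. (NOT v4 OR NOT v2 OR NOT v9) — NOT v2 is true.
  3. (v1 OR NOT v3 OR NOT v4) — v1 is true.
  4. (NOT v9 OR v6 OR v4) — v4 is true.
  5. (v8 OR v4 OR v1) — v1 is true.
  6. (v2 OR v9) — v9 is true.
  7. (v9 OR NOT v6 OR NOT v1) — v9 is true.
  8. (v2 OR NOT v7 OR NOT v4) — NOT v7 is true.
  9. (NOT v7 OR v2) — NOT v7 is true.
  10. (v3 OR NOT v9 OR v6) — v3 is true.
  11. (NOT v5 OR NOT v9) — NOT v5 is true.
  12. (NOT v6 OR NOT v1 OR v3) — NOT v6 is true.
  13. (NOT v4 OR NOT v7) — NOT v7 is true.
  14. (v3 OR NOT v5 OR NOT v1) — v3 is true.
  15. (NOT v2 OR v4 OR v7) — v4 is true.
  16. (NOT v7 OR v8) — NOT v7 is true.
  17. (NOT v6 OR v5) — NOT v6 is true.
  18. (NOT v7 OR NOT v2) — NOT v7 is true.
  19. (v5 OR NOT v9 OR v1) — v1 is true.
  20. (v9 OR v1 OR NOT v4) — v1 is true.
  21. (v1 OR v5 OR v6) — v1 is true.
  22. (NOT v7 OR v3) — NOT v7 is true.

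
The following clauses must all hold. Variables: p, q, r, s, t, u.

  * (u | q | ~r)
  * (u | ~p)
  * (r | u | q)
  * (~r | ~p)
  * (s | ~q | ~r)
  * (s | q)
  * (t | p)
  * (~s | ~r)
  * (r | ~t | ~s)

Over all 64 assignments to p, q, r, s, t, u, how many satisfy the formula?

Satisfying assignments:
  p=F q=T r=F s=F t=T u=F
  p=F q=T r=F s=F t=T u=T
  p=T q=F r=F s=T t=F u=T
  p=T q=T r=F s=F t=F u=T
  p=T q=T r=F s=F t=T u=T
  p=T q=T r=F s=T t=F u=T
That's 6 in total.

6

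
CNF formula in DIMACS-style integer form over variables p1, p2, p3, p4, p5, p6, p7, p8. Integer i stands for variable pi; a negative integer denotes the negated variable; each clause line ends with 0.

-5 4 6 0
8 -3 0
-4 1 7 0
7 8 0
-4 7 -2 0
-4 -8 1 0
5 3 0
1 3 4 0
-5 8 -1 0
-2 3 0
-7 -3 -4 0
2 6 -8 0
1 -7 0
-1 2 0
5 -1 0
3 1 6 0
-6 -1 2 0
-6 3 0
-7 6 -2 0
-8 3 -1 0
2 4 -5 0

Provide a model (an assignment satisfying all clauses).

p1=F, p2=T, p3=T, p4=F, p5=F, p6=T, p7=F, p8=T

Branch on p1: take p1 = False.
  then p7 is forced to False.
  then p4 is forced to False.
  then p8 is forced to True.
  then p3 is forced to True.
The remaining clauses are satisfied by p2 = True, p5 = False, p6 = True.
Every clause has at least one true literal under this assignment.
Check each clause:
  1. (¬p5 ∨ p6 ∨ p4) — ¬p5 is true.
  2. (¬p3 ∨ p8) — p8 is true.
  3. (p7 ∨ ¬p4 ∨ p1) — ¬p4 is true.
  4. (p8 ∨ p7) — p8 is true.
  5. (¬p4 ∨ ¬p2 ∨ p7) — ¬p4 is true.
  6. (¬p8 ∨ p1 ∨ ¬p4) — ¬p4 is true.
  7. (p3 ∨ p5) — p3 is true.
  8. (p4 ∨ p3 ∨ p1) — p3 is true.
  9. (p8 ∨ ¬p5 ∨ ¬p1) — p8 is true.
  10. (¬p2 ∨ p3) — p3 is true.
  11. (¬p4 ∨ ¬p3 ∨ ¬p7) — ¬p7 is true.
  12. (p2 ∨ p6 ∨ ¬p8) — p2 is true.
  13. (p1 ∨ ¬p7) — ¬p7 is true.
  14. (¬p1 ∨ p2) — p2 is true.
  15. (p5 ∨ ¬p1) — ¬p1 is true.
  16. (p6 ∨ p3 ∨ p1) — p3 is true.
  17. (p2 ∨ ¬p6 ∨ ¬p1) — p2 is true.
  18. (p3 ∨ ¬p6) — p3 is true.
  19. (¬p7 ∨ p6 ∨ ¬p2) — ¬p7 is true.
  20. (¬p1 ∨ p3 ∨ ¬p8) — p3 is true.
  21. (¬p5 ∨ p2 ∨ p4) — p2 is true.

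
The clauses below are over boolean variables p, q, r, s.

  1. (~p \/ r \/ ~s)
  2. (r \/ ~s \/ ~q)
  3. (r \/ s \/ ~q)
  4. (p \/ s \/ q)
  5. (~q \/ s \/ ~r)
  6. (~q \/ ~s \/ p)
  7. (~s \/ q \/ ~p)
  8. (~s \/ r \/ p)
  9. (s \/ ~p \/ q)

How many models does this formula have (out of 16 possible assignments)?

2

The models are:
  p=0 q=0 r=1 s=1
  p=1 q=1 r=1 s=1
That's 2 in total.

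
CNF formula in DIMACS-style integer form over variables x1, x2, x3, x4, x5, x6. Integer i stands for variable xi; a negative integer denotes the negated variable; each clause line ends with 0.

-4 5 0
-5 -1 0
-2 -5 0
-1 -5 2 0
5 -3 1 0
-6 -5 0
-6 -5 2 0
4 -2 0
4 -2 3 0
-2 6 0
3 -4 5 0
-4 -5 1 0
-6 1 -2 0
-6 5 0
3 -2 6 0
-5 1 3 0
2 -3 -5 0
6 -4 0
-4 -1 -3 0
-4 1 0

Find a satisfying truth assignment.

Set x1 = True and propagate.
  then x5 is forced to False.
  then x4 is forced to False.
  then x2 is forced to False.
  then x6 is forced to False.
x3 is now unconstrained; take x3 = False.

x1 = True, x2 = False, x3 = False, x4 = False, x5 = False, x6 = False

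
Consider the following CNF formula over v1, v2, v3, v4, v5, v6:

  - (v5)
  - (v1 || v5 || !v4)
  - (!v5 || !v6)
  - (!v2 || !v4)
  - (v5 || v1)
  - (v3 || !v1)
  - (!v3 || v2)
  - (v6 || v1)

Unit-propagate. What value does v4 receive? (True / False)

Unit clause (v5) sets v5 = True.
In (!v5 || !v6), !v5 is now false; !v6 must hold, so v6 = False.
(v1 || v6) with v6 = False leaves only v1, so v1 = True.
(!v1 || v3): since v1 = True, the clause reduces to (v3). v3 = True.
(!v3 || v2): since v3 = True, the clause reduces to (v2). v2 = True.
(!v2 || !v4) with v2 = True leaves only !v4, so v4 = False.

False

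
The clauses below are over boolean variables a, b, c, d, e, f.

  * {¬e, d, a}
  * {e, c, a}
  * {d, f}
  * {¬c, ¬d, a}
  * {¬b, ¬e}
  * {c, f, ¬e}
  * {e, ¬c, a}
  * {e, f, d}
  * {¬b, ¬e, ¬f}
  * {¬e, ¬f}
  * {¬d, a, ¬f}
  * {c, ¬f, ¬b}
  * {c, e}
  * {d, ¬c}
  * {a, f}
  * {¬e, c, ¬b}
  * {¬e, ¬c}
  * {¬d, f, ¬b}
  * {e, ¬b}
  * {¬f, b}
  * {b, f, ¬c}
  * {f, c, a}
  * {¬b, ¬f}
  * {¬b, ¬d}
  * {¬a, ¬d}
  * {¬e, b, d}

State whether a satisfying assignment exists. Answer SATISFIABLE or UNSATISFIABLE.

e = True:
  propagation gives b=False, f=False, d=True, c=True; an empty clause results — contradiction.
e = False:
  propagation gives c=True, a=True, d=True; an empty clause results — contradiction.
Every branch closes, so no satisfying assignment exists.

UNSATISFIABLE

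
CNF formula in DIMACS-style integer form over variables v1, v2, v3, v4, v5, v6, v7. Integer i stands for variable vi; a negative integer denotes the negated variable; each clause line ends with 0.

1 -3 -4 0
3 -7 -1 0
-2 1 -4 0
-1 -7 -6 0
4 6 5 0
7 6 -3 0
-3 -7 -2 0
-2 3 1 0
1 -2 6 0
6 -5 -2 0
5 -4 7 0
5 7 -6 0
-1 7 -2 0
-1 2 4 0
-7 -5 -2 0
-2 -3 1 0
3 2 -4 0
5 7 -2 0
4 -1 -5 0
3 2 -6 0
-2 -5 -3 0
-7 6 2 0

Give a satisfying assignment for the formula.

Set v1 = False and propagate.
The remaining clauses are satisfied by v2 = False, v3 = True, v4 = False, v5 = True, v6 = True, v7 = True.

v1 = False, v2 = False, v3 = True, v4 = False, v5 = True, v6 = True, v7 = True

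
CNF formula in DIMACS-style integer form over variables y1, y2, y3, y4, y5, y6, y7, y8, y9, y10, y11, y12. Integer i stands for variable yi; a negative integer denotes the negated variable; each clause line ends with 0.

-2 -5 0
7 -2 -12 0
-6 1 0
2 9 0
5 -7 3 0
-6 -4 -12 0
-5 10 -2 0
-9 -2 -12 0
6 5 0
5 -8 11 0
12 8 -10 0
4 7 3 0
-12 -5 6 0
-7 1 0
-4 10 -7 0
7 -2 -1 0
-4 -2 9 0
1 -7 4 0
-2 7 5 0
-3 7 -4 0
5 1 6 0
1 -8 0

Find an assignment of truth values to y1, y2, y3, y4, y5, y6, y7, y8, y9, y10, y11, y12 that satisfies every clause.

y1=True  y2=True  y3=True  y4=False  y5=False  y6=True  y7=True  y8=False  y9=False  y10=False  y11=True  y12=True

y11 occurs only positively in the remaining clauses — set y11 = True.
Set y1 = True and propagate.
Try y2 = True.
  then y5 is forced to False.
  then y6 is forced to True.
  then y7 is forced to True.
  then y3 is forced to True.
The remaining clauses are satisfied by y4 = False, y8 = False, y9 = False, y10 = False, y12 = True.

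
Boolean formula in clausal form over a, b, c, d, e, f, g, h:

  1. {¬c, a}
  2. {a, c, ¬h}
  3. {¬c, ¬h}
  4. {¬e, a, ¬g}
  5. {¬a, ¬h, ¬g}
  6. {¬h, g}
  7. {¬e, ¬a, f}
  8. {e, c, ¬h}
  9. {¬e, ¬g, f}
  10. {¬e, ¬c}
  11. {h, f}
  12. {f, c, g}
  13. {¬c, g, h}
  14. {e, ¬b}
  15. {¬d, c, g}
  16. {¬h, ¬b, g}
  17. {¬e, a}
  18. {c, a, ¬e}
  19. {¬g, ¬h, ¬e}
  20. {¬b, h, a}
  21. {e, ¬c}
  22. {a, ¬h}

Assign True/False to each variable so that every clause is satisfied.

a=T, b=T, c=F, d=F, e=T, f=T, g=F, h=F

d occurs only negated in the remaining clauses — set d = False.
f occurs only positively in the remaining clauses — set f = True.
Branch on a: take a = True.
The remaining clauses are satisfied by b = True, c = False, e = True, g = False, h = False.
Every clause has at least one true literal under this assignment.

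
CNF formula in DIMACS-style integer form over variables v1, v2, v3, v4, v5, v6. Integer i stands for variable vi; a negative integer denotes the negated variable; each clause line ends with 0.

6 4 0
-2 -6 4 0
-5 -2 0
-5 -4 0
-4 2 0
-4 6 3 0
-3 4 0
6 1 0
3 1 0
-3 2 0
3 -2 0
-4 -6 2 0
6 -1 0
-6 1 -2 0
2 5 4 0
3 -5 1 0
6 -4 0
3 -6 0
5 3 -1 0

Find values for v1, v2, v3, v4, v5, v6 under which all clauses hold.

Branch on v1: take v1 = True.
  then v6 is forced to True.
  then v3 is forced to True.
  then v4 is forced to True.
  then v5 is forced to False.
  then v2 is forced to True.
Every clause has at least one true literal under this assignment.

v1=True  v2=True  v3=True  v4=True  v5=False  v6=True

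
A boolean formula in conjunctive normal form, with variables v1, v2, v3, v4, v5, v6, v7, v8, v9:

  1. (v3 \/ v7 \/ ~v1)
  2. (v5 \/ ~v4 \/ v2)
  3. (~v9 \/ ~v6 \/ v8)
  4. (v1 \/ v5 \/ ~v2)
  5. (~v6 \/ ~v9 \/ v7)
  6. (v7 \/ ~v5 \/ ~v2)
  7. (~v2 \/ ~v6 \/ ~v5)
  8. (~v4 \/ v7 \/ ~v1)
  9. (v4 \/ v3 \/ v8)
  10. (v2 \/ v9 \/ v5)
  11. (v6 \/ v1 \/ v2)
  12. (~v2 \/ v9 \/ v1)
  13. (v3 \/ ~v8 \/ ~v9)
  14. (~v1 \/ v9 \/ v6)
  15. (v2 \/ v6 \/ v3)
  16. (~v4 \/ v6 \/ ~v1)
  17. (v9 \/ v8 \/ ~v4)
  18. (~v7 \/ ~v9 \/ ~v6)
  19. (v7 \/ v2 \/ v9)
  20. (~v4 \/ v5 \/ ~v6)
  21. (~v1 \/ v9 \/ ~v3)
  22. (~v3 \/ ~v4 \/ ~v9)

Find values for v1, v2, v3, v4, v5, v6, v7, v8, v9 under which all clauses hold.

Set v1 = True and propagate.
For the remaining variables, v2 = False, v3 = False, v4 = False, v5 = True, v6 = True, v7 = True, v8 = True, v9 = False works.

v1=True, v2=False, v3=False, v4=False, v5=True, v6=True, v7=True, v8=True, v9=False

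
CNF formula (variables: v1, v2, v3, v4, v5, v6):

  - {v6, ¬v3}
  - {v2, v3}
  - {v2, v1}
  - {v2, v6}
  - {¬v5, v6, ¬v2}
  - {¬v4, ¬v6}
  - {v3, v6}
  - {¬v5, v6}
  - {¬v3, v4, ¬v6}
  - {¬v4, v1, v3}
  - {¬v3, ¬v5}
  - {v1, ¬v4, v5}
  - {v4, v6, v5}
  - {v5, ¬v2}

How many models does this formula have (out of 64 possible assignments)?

2

The models are:
  v1=0 v2=1 v3=0 v4=0 v5=1 v6=1
  v1=1 v2=1 v3=0 v4=0 v5=1 v6=1
Count: 2.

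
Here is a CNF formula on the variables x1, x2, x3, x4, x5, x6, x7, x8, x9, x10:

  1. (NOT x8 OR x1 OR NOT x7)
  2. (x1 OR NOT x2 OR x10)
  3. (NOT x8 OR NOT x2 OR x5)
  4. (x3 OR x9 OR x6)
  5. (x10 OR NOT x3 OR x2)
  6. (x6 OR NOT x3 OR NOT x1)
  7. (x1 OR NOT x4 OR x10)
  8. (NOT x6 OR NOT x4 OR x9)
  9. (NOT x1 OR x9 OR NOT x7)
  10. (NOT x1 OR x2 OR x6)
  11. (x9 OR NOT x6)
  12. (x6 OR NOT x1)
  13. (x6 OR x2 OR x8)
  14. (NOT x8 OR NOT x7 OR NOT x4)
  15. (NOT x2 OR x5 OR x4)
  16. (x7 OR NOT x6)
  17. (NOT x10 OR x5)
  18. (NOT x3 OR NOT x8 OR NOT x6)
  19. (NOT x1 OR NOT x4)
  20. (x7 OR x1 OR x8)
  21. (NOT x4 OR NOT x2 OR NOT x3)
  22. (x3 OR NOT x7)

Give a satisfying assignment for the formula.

x1=F, x2=T, x3=F, x4=F, x5=T, x6=F, x7=F, x8=T, x9=T, x10=T

x5 occurs only positively in the remaining clauses — set x5 = True.
x9 occurs only positively in the remaining clauses — set x9 = True.
Try x1 = False.
Try x2 = True.
  then x10 is forced to True.
The remaining clauses are satisfied by x3 = False, x4 = False, x6 = False, x7 = False, x8 = True.
Every clause has at least one true literal under this assignment.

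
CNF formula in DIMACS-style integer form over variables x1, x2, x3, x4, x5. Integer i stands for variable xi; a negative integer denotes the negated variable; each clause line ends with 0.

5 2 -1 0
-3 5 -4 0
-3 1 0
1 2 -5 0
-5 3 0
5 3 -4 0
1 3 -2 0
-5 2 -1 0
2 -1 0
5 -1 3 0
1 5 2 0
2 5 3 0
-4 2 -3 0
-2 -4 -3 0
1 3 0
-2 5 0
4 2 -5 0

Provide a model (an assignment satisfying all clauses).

x1=T, x2=T, x3=T, x4=F, x5=T

Check each clause:
  1. (x5 ∨ x2 ∨ ¬x1) — x2 is true.
  2. (¬x3 ∨ x5 ∨ ¬x4) — ¬x4 is true.
  3. (¬x3 ∨ x1) — x1 is true.
  4. (x2 ∨ x1 ∨ ¬x5) — x1 is true.
  5. (¬x5 ∨ x3) — x3 is true.
  6. (¬x4 ∨ x5 ∨ x3) — x3 is true.
  7. (x3 ∨ x1 ∨ ¬x2) — x1 is true.
  8. (x2 ∨ ¬x1 ∨ ¬x5) — x2 is true.
  9. (x2 ∨ ¬x1) — x2 is true.
  10. (x5 ∨ ¬x1 ∨ x3) — x3 is true.
  11. (x1 ∨ x5 ∨ x2) — x1 is true.
  12. (x3 ∨ x2 ∨ x5) — x2 is true.
  13. (¬x4 ∨ x2 ∨ ¬x3) — x2 is true.
  14. (¬x3 ∨ ¬x2 ∨ ¬x4) — ¬x4 is true.
  15. (x1 ∨ x3) — x1 is true.
  16. (¬x2 ∨ x5) — x5 is true.
  17. (x2 ∨ x4 ∨ ¬x5) — x2 is true.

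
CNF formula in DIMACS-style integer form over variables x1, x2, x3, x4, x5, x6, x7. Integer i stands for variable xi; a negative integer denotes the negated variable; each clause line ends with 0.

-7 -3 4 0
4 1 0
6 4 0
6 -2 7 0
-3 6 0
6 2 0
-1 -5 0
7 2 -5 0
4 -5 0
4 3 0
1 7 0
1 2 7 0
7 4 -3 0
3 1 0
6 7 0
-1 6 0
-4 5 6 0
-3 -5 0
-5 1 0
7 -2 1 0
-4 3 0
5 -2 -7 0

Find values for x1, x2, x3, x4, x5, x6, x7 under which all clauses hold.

x1 = True, x2 = True, x3 = True, x4 = True, x5 = False, x6 = True, x7 = False

Check each clause:
  1. (!x3 || x4 || !x7) — !x7 is true.
  2. (x1 || x4) — x1 is true.
  3. (x4 || x6) — x4 is true.
  4. (!x2 || x6 || x7) — x6 is true.
  5. (!x3 || x6) — x6 is true.
  6. (x6 || x2) — x2 is true.
  7. (!x5 || !x1) — !x5 is true.
  8. (x2 || !x5 || x7) — x2 is true.
  9. (x4 || !x5) — !x5 is true.
  10. (x3 || x4) — x3 is true.
  11. (x7 || x1) — x1 is true.
  12. (x2 || x7 || x1) — x1 is true.
  13. (!x3 || x4 || x7) — x4 is true.
  14. (x1 || x3) — x1 is true.
  15. (x6 || x7) — x6 is true.
  16. (x6 || !x1) — x6 is true.
  17. (x6 || x5 || !x4) — x6 is true.
  18. (!x5 || !x3) — !x5 is true.
  19. (!x5 || x1) — x1 is true.
  20. (x7 || x1 || !x2) — x1 is true.
  21. (x3 || !x4) — x3 is true.
  22. (!x7 || !x2 || x5) — !x7 is true.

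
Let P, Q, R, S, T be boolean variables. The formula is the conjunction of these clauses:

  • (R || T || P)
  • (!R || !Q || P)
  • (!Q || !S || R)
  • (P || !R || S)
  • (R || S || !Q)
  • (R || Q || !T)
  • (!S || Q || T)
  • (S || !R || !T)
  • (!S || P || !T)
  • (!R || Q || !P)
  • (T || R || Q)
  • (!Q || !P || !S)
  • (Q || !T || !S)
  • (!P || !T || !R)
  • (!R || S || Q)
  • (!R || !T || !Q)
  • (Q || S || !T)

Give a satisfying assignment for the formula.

P = 1  Q = 1  R = 1  S = 0  T = 0

Set P = True and propagate.
Set Q = True and propagate.
  then S is forced to False.
  then R is forced to True.
  then T is forced to False.
Every clause has at least one true literal under this assignment.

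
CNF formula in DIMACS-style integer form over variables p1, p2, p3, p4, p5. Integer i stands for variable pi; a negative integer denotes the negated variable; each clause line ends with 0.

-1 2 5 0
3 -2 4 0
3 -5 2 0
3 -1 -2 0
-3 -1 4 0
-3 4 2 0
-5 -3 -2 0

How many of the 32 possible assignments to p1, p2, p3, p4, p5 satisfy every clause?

Split on p2, then p3.
  p2=T, p3=T: remaining (p1,p4,p5) ∈ {(F,F,F); (F,T,F); (T,T,F)} — 3.
  p2=T, p3=F: remaining (p1,p4,p5) ∈ {(F,T,F); (F,T,T)} — 2.
  p2=F, p3=T: remaining (p1,p4,p5) ∈ {(F,T,F); (F,T,T); (T,T,T)} — 3.
  p2=F, p3=F: remaining (p1,p4,p5) ∈ {(F,F,F); (F,T,F)} — 2.
Total: 3 + 2 + 3 + 2 = 10.

10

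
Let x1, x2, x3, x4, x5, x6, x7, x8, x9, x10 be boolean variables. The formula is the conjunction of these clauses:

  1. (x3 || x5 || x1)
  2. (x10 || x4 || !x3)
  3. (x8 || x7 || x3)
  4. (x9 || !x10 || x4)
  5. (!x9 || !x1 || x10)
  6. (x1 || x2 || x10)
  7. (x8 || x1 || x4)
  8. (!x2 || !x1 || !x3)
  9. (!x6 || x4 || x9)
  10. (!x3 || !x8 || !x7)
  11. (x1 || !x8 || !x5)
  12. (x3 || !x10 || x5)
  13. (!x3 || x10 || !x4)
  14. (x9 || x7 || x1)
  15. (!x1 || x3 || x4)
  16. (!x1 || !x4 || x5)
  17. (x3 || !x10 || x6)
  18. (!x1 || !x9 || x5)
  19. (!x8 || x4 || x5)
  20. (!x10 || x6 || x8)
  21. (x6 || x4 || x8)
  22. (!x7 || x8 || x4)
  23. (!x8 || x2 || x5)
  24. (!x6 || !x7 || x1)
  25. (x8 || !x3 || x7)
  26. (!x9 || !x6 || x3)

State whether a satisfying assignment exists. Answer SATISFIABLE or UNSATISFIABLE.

SATISFIABLE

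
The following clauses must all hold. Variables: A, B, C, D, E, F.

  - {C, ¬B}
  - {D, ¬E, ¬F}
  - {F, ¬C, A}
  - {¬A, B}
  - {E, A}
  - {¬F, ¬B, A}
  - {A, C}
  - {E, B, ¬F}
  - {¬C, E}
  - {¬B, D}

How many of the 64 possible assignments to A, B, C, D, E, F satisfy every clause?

The models are:
  A=0 B=0 C=1 D=1 E=1 F=1
  A=1 B=1 C=1 D=1 E=1 F=0
  A=1 B=1 C=1 D=1 E=1 F=1
That's 3 in total.

3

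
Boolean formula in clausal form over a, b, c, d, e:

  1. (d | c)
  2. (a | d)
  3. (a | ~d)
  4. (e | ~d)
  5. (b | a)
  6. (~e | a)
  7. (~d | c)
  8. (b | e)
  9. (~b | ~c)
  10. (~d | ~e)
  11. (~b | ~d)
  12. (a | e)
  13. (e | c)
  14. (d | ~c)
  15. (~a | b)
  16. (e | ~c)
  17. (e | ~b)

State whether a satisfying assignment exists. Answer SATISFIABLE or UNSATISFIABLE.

d = True:
  propagation gives a=True, e=True; an empty clause results — contradiction.
d = False:
  propagation gives c=True; an empty clause results — contradiction.
Every branch closes, so no satisfying assignment exists.

UNSATISFIABLE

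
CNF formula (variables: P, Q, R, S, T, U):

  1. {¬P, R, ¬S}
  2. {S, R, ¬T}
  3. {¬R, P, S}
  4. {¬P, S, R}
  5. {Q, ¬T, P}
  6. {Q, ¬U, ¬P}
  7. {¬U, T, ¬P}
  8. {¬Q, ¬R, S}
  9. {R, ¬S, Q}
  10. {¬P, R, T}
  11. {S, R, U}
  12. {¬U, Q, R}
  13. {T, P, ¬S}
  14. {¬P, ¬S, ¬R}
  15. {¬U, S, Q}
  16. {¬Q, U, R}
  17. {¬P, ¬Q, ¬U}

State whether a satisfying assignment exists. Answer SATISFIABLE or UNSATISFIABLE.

SATISFIABLE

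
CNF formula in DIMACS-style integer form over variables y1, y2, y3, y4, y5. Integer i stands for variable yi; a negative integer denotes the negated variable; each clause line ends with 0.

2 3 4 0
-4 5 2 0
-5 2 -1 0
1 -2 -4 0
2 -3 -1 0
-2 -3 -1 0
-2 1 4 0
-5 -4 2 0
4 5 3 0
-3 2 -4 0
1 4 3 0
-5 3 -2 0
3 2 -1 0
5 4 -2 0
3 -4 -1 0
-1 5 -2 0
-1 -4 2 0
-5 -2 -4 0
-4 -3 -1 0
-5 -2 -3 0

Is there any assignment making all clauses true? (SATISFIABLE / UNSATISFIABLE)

Set y1 = False and propagate.
Branch on y2: take y2 = False.
For the remaining variables, y3 = True, y4 = False, y5 = False works.
So y1=False, y2=False, y3=True, y4=False, y5=False is a satisfying assignment.

SATISFIABLE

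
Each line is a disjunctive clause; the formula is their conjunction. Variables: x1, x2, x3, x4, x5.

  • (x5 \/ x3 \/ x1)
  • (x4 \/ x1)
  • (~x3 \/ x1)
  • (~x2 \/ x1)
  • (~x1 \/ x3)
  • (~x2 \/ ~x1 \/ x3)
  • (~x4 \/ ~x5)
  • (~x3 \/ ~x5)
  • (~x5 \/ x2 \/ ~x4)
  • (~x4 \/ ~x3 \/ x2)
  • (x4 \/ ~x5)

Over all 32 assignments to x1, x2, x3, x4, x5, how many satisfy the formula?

Satisfying assignments:
  x1=T x2=F x3=T x4=F x5=F
  x1=T x2=T x3=T x4=F x5=F
  x1=T x2=T x3=T x4=T x5=F
Count: 3.

3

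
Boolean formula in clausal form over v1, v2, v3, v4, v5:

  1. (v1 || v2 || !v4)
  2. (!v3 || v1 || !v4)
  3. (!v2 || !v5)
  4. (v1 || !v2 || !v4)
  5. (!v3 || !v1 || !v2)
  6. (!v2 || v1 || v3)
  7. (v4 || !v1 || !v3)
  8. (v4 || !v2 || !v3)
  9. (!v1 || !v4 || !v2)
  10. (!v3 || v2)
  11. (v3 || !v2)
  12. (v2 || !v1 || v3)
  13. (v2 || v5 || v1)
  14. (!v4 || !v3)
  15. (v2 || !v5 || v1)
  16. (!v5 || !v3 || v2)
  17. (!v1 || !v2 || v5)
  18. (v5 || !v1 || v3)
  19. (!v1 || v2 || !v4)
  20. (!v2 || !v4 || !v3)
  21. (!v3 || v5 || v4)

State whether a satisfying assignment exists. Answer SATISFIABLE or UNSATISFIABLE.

UNSATISFIABLE

v2 = True:
  propagation gives v5=False, v3=True, v1=False, v4=False; an empty clause results — contradiction.
v2 = False:
  propagation gives v3=False, v1=False, v4=False, v5=True; an empty clause results — contradiction.
Every branch closes, so no satisfying assignment exists.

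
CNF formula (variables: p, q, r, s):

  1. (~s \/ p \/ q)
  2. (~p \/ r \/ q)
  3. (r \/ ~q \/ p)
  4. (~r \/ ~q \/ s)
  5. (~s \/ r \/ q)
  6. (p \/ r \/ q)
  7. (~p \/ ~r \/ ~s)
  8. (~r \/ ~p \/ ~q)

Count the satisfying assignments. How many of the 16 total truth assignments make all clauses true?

5

The models are:
  p=F q=F r=T s=F
  p=F q=T r=T s=T
  p=T q=F r=T s=F
  p=T q=T r=F s=F
  p=T q=T r=F s=T
That's 5 in total.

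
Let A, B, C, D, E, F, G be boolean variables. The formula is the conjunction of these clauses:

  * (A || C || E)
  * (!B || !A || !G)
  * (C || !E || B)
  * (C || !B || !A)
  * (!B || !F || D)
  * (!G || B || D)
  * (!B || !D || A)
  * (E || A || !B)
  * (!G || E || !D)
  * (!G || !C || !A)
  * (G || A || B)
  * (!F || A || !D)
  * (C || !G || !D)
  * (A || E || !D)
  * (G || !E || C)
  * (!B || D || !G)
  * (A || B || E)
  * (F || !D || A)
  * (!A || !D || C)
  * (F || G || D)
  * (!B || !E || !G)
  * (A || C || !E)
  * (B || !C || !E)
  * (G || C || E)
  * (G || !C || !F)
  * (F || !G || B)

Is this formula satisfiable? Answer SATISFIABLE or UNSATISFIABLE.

SATISFIABLE

Set A = True and propagate.
Set B = True and propagate.
  then G is forced to False.
  then C is forced to True.
  then F is forced to False.
  then D is forced to True.
E is now unconstrained; take E = True.
So A=T  B=T  C=T  D=T  E=T  F=F  G=F is a satisfying assignment.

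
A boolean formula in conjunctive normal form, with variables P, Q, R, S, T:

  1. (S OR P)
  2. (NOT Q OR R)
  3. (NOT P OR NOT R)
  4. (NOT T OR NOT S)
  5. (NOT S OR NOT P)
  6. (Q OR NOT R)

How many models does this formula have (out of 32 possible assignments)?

The models are:
  P=0 Q=0 R=0 S=1 T=0
  P=0 Q=1 R=1 S=1 T=0
  P=1 Q=0 R=0 S=0 T=0
  P=1 Q=0 R=0 S=0 T=1
That's 4 in total.

4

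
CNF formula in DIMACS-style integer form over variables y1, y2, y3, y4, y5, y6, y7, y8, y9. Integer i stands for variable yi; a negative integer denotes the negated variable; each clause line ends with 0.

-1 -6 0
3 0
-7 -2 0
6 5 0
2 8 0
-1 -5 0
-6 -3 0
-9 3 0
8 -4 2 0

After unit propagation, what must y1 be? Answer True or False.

False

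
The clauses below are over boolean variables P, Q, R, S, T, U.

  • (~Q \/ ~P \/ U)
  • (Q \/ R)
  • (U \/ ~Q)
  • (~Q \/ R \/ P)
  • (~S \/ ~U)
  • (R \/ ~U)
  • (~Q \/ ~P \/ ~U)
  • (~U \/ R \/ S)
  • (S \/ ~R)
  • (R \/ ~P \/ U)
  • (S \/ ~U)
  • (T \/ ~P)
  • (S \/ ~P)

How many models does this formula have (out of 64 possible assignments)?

The models are:
  P=0 Q=0 R=1 S=1 T=0 U=0
  P=0 Q=0 R=1 S=1 T=1 U=0
  P=1 Q=0 R=1 S=1 T=1 U=0
Count: 3.

3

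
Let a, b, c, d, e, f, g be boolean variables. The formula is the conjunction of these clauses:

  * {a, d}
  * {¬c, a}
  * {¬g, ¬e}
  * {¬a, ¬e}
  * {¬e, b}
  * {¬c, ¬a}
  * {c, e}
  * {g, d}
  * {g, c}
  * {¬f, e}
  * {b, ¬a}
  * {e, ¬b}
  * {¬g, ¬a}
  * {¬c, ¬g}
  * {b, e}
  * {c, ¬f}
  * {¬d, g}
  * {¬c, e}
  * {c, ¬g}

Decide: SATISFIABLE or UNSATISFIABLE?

c = True:
  propagation gives a=True; an empty clause results — contradiction.
c = False:
  propagation gives e=True, g=False; an empty clause results — contradiction.
Every branch closes, so no satisfying assignment exists.

UNSATISFIABLE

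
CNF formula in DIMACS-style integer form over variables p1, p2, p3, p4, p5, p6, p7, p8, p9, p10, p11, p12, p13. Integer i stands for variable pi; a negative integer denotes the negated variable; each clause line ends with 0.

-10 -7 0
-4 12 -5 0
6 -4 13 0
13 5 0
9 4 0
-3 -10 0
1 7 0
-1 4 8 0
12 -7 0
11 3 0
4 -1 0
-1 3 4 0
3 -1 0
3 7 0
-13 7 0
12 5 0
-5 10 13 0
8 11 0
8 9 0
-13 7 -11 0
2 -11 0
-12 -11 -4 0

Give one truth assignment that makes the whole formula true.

p1 = False, p2 = True, p3 = False, p4 = False, p5 = True, p6 = False, p7 = True, p8 = True, p9 = True, p10 = False, p11 = True, p12 = True, p13 = True

p2 occurs only positively in the remaining clauses — set p2 = True.
p8 occurs only positively in the remaining clauses — set p8 = True.
Try p1 = False.
  then p7 is forced to True.
  then p10 is forced to False.
  then p12 is forced to True.
Branch on p3: take p3 = False.
  then p11 is forced to True.
  then p4 is forced to False.
  then p9 is forced to True.
Branch on p5: take p5 = True.
  then p13 is forced to True.
p6 is now unconstrained; take p6 = False.
Every clause has at least one true literal under this assignment.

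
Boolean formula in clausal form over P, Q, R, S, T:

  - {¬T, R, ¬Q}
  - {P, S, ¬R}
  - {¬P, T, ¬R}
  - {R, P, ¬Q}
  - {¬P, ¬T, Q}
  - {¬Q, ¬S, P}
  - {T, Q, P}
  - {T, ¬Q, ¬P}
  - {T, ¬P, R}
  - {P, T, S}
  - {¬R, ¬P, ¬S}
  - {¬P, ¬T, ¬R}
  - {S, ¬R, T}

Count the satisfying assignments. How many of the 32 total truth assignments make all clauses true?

3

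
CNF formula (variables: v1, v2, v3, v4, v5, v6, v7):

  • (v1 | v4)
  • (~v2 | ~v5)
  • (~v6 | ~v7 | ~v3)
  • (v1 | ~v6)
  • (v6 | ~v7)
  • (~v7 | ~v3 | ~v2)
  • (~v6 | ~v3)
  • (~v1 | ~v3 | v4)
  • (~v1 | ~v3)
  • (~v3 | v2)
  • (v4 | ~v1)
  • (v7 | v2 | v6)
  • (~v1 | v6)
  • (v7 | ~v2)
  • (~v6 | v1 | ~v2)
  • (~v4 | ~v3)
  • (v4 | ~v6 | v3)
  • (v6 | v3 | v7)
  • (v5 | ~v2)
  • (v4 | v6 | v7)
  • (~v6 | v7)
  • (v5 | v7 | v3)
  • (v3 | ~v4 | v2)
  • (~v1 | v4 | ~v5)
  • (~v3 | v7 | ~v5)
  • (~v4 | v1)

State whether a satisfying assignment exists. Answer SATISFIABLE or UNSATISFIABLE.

UNSATISFIABLE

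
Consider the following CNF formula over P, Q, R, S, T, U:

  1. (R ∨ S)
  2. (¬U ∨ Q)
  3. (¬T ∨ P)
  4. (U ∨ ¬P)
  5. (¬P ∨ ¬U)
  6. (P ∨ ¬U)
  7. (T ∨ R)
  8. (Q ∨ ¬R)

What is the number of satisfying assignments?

The models are:
  P=F Q=T R=T S=F T=F U=F
  P=F Q=T R=T S=T T=F U=F
Count: 2.

2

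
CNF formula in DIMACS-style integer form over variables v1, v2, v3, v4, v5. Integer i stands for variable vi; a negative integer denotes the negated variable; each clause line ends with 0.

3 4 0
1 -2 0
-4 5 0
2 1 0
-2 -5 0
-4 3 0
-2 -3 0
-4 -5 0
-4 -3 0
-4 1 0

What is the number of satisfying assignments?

2

Satisfying assignments:
  v1=T v2=F v3=T v4=F v5=F
  v1=T v2=F v3=T v4=F v5=T
Count: 2.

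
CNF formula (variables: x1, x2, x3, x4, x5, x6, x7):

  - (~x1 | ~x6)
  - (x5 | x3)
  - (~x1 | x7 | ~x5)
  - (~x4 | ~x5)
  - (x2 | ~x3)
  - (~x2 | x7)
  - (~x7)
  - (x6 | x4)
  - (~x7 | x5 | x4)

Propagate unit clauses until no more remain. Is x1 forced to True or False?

Unit clause (~x7) sets x7 = False.
(x7 | ~x2) with x7 = False leaves only ~x2, so x2 = False.
(x2 | ~x3): since x2 = False, the clause reduces to (~x3). x3 = False.
(x5 | x3): since x3 = False, the clause reduces to (x5). x5 = True.
(x7 | ~x1 | ~x5) with x5 = True, x7 = False leaves only ~x1, so x1 = False.

False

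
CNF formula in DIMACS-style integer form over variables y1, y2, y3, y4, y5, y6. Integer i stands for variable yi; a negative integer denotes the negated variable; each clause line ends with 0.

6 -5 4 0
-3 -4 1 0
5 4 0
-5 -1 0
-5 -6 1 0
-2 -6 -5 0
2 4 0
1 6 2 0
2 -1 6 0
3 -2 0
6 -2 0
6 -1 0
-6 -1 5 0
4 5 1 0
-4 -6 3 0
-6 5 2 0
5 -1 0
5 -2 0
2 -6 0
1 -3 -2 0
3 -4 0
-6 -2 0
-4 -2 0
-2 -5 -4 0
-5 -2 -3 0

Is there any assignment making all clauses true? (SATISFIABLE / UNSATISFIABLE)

UNSATISFIABLE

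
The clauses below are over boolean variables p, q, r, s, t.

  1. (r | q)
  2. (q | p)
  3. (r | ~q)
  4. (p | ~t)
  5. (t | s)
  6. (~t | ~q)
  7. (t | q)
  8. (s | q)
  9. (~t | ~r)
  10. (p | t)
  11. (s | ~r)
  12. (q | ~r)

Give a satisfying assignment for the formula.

p = True, q = True, r = True, s = True, t = False

Pure literal: p appears only positively; assign p = True.
Pure literal: s appears only positively; assign s = True.
Branch on q: take q = True.
  then r is forced to True.
  then t is forced to False.
Every clause has at least one true literal under this assignment.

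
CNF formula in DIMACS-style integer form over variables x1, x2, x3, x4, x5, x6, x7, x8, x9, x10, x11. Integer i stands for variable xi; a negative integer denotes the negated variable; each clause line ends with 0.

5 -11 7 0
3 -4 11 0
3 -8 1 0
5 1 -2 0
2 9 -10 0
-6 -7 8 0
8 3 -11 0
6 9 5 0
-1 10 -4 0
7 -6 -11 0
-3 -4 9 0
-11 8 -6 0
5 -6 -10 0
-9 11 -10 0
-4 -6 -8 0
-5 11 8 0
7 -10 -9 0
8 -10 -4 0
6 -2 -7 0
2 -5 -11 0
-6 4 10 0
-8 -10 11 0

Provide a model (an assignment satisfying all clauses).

x1=T, x2=F, x3=T, x4=F, x5=T, x6=F, x7=T, x8=T, x9=F, x10=F, x11=F

Check each clause:
  1. {¬x11, x5, x7} — x5 is true.
  2. {x3, x11, ¬x4} — x3 is true.
  3. {x3, x1, ¬x8} — x1 is true.
  4. {x1, ¬x2, x5} — x1 is true.
  5. {x9, ¬x10, x2} — ¬x10 is true.
  6. {¬x6, x8, ¬x7} — x8 is true.
  7. {x3, ¬x11, x8} — x8 is true.
  8. {x9, x5, x6} — x5 is true.
  9. {¬x4, x10, ¬x1} — ¬x4 is true.
  10. {¬x11, ¬x6, x7} — ¬x6 is true.
  11. {x9, ¬x3, ¬x4} — ¬x4 is true.
  12. {x8, ¬x6, ¬x11} — x8 is true.
  13. {¬x10, x5, ¬x6} — ¬x6 is true.
  14. {¬x9, ¬x10, x11} — ¬x10 is true.
  15. {¬x8, ¬x4, ¬x6} — ¬x6 is true.
  16. {x11, x8, ¬x5} — x8 is true.
  17. {¬x10, ¬x9, x7} — ¬x9 is true.
  18. {x8, ¬x4, ¬x10} — x8 is true.
  19. {¬x2, ¬x7, x6} — ¬x2 is true.
  20. {¬x11, x2, ¬x5} — ¬x11 is true.
  21. {¬x6, x10, x4} — ¬x6 is true.
  22. {¬x10, x11, ¬x8} — ¬x10 is true.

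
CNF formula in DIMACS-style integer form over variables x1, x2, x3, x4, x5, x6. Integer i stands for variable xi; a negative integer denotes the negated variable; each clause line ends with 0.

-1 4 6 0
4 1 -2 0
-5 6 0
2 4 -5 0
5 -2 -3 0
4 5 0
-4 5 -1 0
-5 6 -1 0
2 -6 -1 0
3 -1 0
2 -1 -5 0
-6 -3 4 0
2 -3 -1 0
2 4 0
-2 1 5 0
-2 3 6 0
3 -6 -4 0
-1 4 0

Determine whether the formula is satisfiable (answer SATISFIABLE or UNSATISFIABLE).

SATISFIABLE

Try x1 = False.
Set x2 = False and propagate.
  then x4 is forced to True.
Set x3 = False and propagate.
  then x6 is forced to False.
  then x5 is forced to False.
So x1=F, x2=F, x3=F, x4=T, x5=F, x6=F is a satisfying assignment.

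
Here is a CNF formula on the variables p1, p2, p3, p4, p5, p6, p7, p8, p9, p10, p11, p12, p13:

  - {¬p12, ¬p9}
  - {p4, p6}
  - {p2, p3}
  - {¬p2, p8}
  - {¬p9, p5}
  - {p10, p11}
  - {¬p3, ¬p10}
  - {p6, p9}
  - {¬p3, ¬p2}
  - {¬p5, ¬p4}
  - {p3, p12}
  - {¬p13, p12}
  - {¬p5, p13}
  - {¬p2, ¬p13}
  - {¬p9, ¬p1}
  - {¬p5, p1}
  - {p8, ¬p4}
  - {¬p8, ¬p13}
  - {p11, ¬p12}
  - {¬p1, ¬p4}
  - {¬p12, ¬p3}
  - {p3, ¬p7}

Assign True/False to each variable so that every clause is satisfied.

p1=F, p2=F, p3=T, p4=F, p5=F, p6=T, p7=F, p8=T, p9=F, p10=F, p11=T, p12=F, p13=F

Check each clause:
  1. {¬p12, ¬p9} — ¬p12 is true.
  2. {p4, p6} — p6 is true.
  3. {p3, p2} — p3 is true.
  4. {p8, ¬p2} — p8 is true.
  5. {¬p9, p5} — ¬p9 is true.
  6. {p10, p11} — p11 is true.
  7. {¬p10, ¬p3} — ¬p10 is true.
  8. {p9, p6} — p6 is true.
  9. {¬p2, ¬p3} — ¬p2 is true.
  10. {¬p5, ¬p4} — ¬p5 is true.
  11. {p3, p12} — p3 is true.
  12. {¬p13, p12} — ¬p13 is true.
  13. {p13, ¬p5} — ¬p5 is true.
  14. {¬p2, ¬p13} — ¬p13 is true.
  15. {¬p1, ¬p9} — ¬p1 is true.
  16. {p1, ¬p5} — ¬p5 is true.
  17. {¬p4, p8} — p8 is true.
  18. {¬p13, ¬p8} — ¬p13 is true.
  19. {p11, ¬p12} — p11 is true.
  20. {¬p1, ¬p4} — ¬p4 is true.
  21. {¬p3, ¬p12} — ¬p12 is true.
  22. {¬p7, p3} — ¬p7 is true.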